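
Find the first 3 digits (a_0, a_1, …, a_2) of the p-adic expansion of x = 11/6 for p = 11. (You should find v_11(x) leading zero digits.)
(a_0, …, a_2) = (0, 2, 9)

v_11(11/6) = 1, so a_0 = ... = a_0 = 0. Factor out: x = 11^1 · u with u = 1/6 a unit in ℤ_11. Expand u iteratively via a_{v+i} = u_i mod 11, u_{i+1} = (u_i − a_{v+i})/11:
  u_0 = 1/6;  a_1 = 2;  u_1 = (u_0 − 2)/11 = -1/6
  u_1 = -1/6;  a_2 = 9;  u_2 = (u_1 − 9)/11 = -5/6
Digits: (0, 2, 9).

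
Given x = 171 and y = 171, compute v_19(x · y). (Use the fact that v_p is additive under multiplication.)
v_19(29241) = 2

v_p(x) = 1 (factor: 171 = 19^1 · 9); v_p(y) = 1 (factor: 171 = 19^1 · 9). Additivity: v_p(xy) = v_p(x) + v_p(y) = 1 + 1 = 2. (Direct check: xy = 29241 = 19^2 · (81).)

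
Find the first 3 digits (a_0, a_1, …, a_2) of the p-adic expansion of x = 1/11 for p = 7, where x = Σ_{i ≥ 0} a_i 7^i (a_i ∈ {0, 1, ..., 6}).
(a_0, …, a_2) = (2, 1, 3)

v_7(1/11) = 0 (numerator and denominator both coprime to 7), so x ∈ ℤ_7^×. Compute digits iteratively via a_i = x_i mod 7, x_{i+1} = (x_i − a_i)/7, with x_0 = x:
  x_0 = 1/11;  a_0 = 2;  x_1 = (x_0 − 2)/7 = -3/11
  x_1 = -3/11;  a_1 = 1;  x_2 = (x_1 − 1)/7 = -2/11
  x_2 = -2/11;  a_2 = 3;  x_3 = (x_2 − 3)/7 = -5/11
Digits: (2, 1, 3).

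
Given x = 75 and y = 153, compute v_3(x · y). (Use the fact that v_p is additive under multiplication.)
v_3(11475) = 3

v_p(x) = 1 (factor: 75 = 3^1 · 25); v_p(y) = 2 (factor: 153 = 3^2 · 17). Additivity: v_p(xy) = v_p(x) + v_p(y) = 1 + 2 = 3. (Direct check: xy = 11475 = 3^3 · (425).)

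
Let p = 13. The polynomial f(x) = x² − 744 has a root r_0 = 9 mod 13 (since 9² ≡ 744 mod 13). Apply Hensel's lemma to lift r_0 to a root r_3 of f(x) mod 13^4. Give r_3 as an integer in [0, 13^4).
r_3 = 19340 (mod 28561)

Hensel's recurrence: r_{i+1} = r_i − f(r_i)·(f′(r_i))^{-1} mod 13^{i+2}, with f′(x) = 2x. Iterate:
  r_0 = 9 (mod 13)
  r_1 = 74 (mod 169)
  r_2 = 1764 (mod 2197)
  r_3 = 19340 (mod 28561)
Final: r_3 = 19340, and one checks f(r_3) ≡ 0 mod 13^4.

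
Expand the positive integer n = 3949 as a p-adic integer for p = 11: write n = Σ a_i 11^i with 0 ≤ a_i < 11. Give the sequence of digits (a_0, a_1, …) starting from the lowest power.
(a_0, a_1, …) = (0, 7, 10, 2)

Repeated division by 11 gives the digits low-to-high: 3949 = 7·11^1 + 10·11^2 + 2·11^3. Digit sequence: (0, 7, 10, 2).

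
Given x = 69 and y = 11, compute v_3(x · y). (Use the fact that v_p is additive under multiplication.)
v_3(759) = 1

v_p(x) = 1 (factor: 69 = 3^1 · 23); v_p(y) = 0 (factor: 11 = 3^0 · 11). Additivity: v_p(xy) = v_p(x) + v_p(y) = 1 + 0 = 1. (Direct check: xy = 759 = 3^1 · (253).)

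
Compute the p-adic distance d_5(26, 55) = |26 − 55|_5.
d_5(26, 55) = 1

Step 1 — x − y = 26 − 55 = -29. Step 2 — v_5(-29) = 0 (factor: -29 = −(5^0 · 29); the sign does not affect v_p). Step 3 — |x − y|_5 = 5^{0} = 1.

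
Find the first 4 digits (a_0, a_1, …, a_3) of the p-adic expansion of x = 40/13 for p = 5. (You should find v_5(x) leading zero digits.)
(a_0, …, a_3) = (0, 1, 3, 4)

v_5(40/13) = 1, so a_0 = ... = a_0 = 0. Factor out: x = 5^1 · u with u = 8/13 a unit in ℤ_5. Expand u iteratively via a_{v+i} = u_i mod 5, u_{i+1} = (u_i − a_{v+i})/5:
  u_0 = 8/13;  a_1 = 1;  u_1 = (u_0 − 1)/5 = -1/13
  u_1 = -1/13;  a_2 = 3;  u_2 = (u_1 − 3)/5 = -8/13
  u_2 = -8/13;  a_3 = 4;  u_3 = (u_2 − 4)/5 = -12/13
Digits: (0, 1, 3, 4).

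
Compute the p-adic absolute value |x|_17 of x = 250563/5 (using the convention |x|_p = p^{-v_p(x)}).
|250563/5|_17 = 1/83521

Step 1 — compute v_17(x) by factoring powers of 17 out of the numerator and denominator: v_17(250563/5) = 4. Step 2 — apply |x|_p = p^{-v_p(x)} = 17^{-4} = 1/83521.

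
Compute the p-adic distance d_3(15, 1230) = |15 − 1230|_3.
d_3(15, 1230) = 1/243

Step 1 — x − y = 15 − 1230 = -1215. Step 2 — v_3(-1215) = 5 (factor: -1215 = −(3^5 · 5); the sign does not affect v_p). Step 3 — |x − y|_3 = 3^{-5} = 1/243.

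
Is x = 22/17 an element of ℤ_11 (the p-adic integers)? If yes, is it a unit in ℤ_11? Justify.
x ∈ ℤ_11 but not a unit; v_11(x) = 1 > 0

ℤ_11 = {x ∈ ℚ_11 : v_11(x) ≥ 0} and ℤ_11^× = {x ∈ ℤ_11 : v_11(x) = 0}. Here v_11(22/17) = v_11(num) − v_11(den) = 1; compare against these criteria.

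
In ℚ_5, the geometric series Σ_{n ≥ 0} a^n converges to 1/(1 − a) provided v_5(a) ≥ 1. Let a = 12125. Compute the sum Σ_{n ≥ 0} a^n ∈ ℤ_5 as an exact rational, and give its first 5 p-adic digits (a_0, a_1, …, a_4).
Σ a^n = 1/(1 − a) = -1/12124;  first 5 digits = (1, 0, 0, 2, 4)

v_5(a) = 3 ≥ 1, so the series converges in ℤ_5 to 1/(1 − a) = 1/(1 − 12125) = -1/12124. Expand this rational in ℤ_5: compute digits iteratively via d_i = x_i mod 5, x_{i+1} = (x_i − d_i)/5. The first 5 digits are (1, 0, 0, 2, 4).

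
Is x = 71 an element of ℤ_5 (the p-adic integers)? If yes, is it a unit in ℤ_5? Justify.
x ∈ ℤ_5^× (unit); v_5(x) = 0

ℤ_5 = {x ∈ ℚ_5 : v_5(x) ≥ 0} and ℤ_5^× = {x ∈ ℤ_5 : v_5(x) = 0}. Here v_5(71) = v_5(num) − v_5(den) = 0; compare against these criteria.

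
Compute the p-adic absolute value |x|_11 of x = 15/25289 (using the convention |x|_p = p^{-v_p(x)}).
|15/25289|_11 = 1331

Step 1 — compute v_11(x) by factoring powers of 11 out of the numerator and denominator: v_11(15/25289) = -3. Step 2 — apply |x|_p = p^{-v_p(x)} = 11^{3} = 1331.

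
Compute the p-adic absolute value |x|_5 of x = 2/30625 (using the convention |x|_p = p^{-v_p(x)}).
|2/30625|_5 = 625

Step 1 — compute v_5(x) by factoring powers of 5 out of the numerator and denominator: v_5(2/30625) = -4. Step 2 — apply |x|_p = p^{-v_p(x)} = 5^{4} = 625.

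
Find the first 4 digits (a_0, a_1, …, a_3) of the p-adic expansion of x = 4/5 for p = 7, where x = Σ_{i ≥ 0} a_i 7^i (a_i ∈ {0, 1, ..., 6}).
(a_0, …, a_3) = (5, 5, 2, 1)

v_7(4/5) = 0 (numerator and denominator both coprime to 7), so x ∈ ℤ_7^×. Compute digits iteratively via a_i = x_i mod 7, x_{i+1} = (x_i − a_i)/7, with x_0 = x:
  x_0 = 4/5;  a_0 = 5;  x_1 = (x_0 − 5)/7 = -3/5
  x_1 = -3/5;  a_1 = 5;  x_2 = (x_1 − 5)/7 = -4/5
  x_2 = -4/5;  a_2 = 2;  x_3 = (x_2 − 2)/7 = -2/5
  x_3 = -2/5;  a_3 = 1;  x_4 = (x_3 − 1)/7 = -1/5
Digits: (5, 5, 2, 1).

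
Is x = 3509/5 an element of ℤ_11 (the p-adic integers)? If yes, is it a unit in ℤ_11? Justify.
x ∈ ℤ_11 but not a unit; v_11(x) = 2 > 0

ℤ_11 = {x ∈ ℚ_11 : v_11(x) ≥ 0} and ℤ_11^× = {x ∈ ℤ_11 : v_11(x) = 0}. Here v_11(3509/5) = v_11(num) − v_11(den) = 2; compare against these criteria.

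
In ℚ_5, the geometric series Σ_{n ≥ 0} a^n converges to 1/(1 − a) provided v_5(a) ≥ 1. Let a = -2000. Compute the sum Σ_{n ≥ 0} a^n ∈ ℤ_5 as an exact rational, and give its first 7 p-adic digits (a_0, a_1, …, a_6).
Σ a^n = 1/(1 − a) = 1/2001;  first 7 digits = (1, 0, 0, 4, 1, 4, 0)

v_5(a) = 3 ≥ 1, so the series converges in ℤ_5 to 1/(1 − a) = 1/(1 − (-2000)) = 1/2001. Expand this rational in ℤ_5: compute digits iteratively via d_i = x_i mod 5, x_{i+1} = (x_i − d_i)/5. The first 7 digits are (1, 0, 0, 4, 1, 4, 0).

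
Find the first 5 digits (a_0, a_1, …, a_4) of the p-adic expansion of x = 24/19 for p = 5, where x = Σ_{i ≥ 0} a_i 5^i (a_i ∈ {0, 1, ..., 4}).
(a_0, …, a_4) = (1, 4, 0, 3, 2)

v_5(24/19) = 0 (numerator and denominator both coprime to 5), so x ∈ ℤ_5^×. Compute digits iteratively via a_i = x_i mod 5, x_{i+1} = (x_i − a_i)/5, with x_0 = x:
  x_0 = 24/19;  a_0 = 1;  x_1 = (x_0 − 1)/5 = 1/19
  x_1 = 1/19;  a_1 = 4;  x_2 = (x_1 − 4)/5 = -15/19
  x_2 = -15/19;  a_2 = 0;  x_3 = (x_2 − 0)/5 = -3/19
  x_3 = -3/19;  a_3 = 3;  x_4 = (x_3 − 3)/5 = -12/19
  x_4 = -12/19;  a_4 = 2;  x_5 = (x_4 − 2)/5 = -10/19
Digits: (1, 4, 0, 3, 2).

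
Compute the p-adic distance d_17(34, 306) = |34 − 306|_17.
d_17(34, 306) = 1/17

Step 1 — x − y = 34 − 306 = -272. Step 2 — v_17(-272) = 1 (factor: -272 = −(17^1 · 16); the sign does not affect v_p). Step 3 — |x − y|_17 = 17^{-1} = 1/17.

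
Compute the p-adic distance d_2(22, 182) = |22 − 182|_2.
d_2(22, 182) = 1/32

Step 1 — x − y = 22 − 182 = -160. Step 2 — v_2(-160) = 5 (factor: -160 = −(2^5 · 5); the sign does not affect v_p). Step 3 — |x − y|_2 = 2^{-5} = 1/32.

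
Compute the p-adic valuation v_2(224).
v_2(224) = 5

v_2(n) is the largest exponent k such that 2^k divides n. Factor out: 224 = 2^5 · 7. (Sign doesn't affect v_p.) So v_2(224) = 5.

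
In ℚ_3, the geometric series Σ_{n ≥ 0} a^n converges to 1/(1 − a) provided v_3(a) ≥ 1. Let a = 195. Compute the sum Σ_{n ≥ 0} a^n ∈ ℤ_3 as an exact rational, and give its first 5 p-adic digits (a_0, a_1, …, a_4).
Σ a^n = 1/(1 − a) = -1/194;  first 5 digits = (1, 2, 1, 1, 1)

v_3(a) = 1 ≥ 1, so the series converges in ℤ_3 to 1/(1 − a) = 1/(1 − 195) = -1/194. Expand this rational in ℤ_3: compute digits iteratively via d_i = x_i mod 3, x_{i+1} = (x_i − d_i)/3. The first 5 digits are (1, 2, 1, 1, 1).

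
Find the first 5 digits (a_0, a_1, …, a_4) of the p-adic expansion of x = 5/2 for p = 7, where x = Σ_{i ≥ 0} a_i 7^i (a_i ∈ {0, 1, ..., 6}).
(a_0, …, a_4) = (6, 3, 3, 3, 3)

v_7(5/2) = 0 (numerator and denominator both coprime to 7), so x ∈ ℤ_7^×. Compute digits iteratively via a_i = x_i mod 7, x_{i+1} = (x_i − a_i)/7, with x_0 = x:
  x_0 = 5/2;  a_0 = 6;  x_1 = (x_0 − 6)/7 = -1/2
  x_1 = -1/2;  a_1 = 3;  x_2 = (x_1 − 3)/7 = -1/2
  x_2 = -1/2;  a_2 = 3;  x_3 = (x_2 − 3)/7 = -1/2
  x_3 = -1/2;  a_3 = 3;  x_4 = (x_3 − 3)/7 = -1/2
  x_4 = -1/2;  a_4 = 3;  x_5 = (x_4 − 3)/7 = -1/2
Digits: (6, 3, 3, 3, 3).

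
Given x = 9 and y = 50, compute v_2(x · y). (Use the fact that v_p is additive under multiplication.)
v_2(450) = 1

v_p(x) = 0 (factor: 9 = 2^0 · 9); v_p(y) = 1 (factor: 50 = 2^1 · 25). Additivity: v_p(xy) = v_p(x) + v_p(y) = 0 + 1 = 1. (Direct check: xy = 450 = 2^1 · (225).)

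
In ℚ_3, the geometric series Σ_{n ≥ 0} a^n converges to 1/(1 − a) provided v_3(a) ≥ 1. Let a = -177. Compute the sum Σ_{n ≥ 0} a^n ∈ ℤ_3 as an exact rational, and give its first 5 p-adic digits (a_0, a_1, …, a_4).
Σ a^n = 1/(1 − a) = 1/178;  first 5 digits = (1, 1, 2, 2, 1)

v_3(a) = 1 ≥ 1, so the series converges in ℤ_3 to 1/(1 − a) = 1/(1 − (-177)) = 1/178. Expand this rational in ℤ_3: compute digits iteratively via d_i = x_i mod 3, x_{i+1} = (x_i − d_i)/3. The first 5 digits are (1, 1, 2, 2, 1).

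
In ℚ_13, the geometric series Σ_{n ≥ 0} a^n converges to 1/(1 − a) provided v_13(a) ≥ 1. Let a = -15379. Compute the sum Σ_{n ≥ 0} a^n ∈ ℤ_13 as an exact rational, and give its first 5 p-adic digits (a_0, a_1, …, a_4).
Σ a^n = 1/(1 − a) = 1/15380;  first 5 digits = (1, 0, 0, 6, 12)

v_13(a) = 3 ≥ 1, so the series converges in ℤ_13 to 1/(1 − a) = 1/(1 − (-15379)) = 1/15380. Expand this rational in ℤ_13: compute digits iteratively via d_i = x_i mod 13, x_{i+1} = (x_i − d_i)/13. The first 5 digits are (1, 0, 0, 6, 12).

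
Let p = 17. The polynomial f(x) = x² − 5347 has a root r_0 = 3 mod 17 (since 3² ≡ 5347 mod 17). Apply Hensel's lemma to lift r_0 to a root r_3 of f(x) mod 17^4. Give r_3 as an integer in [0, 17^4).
r_3 = 5902 (mod 83521)

Hensel's recurrence: r_{i+1} = r_i − f(r_i)·(f′(r_i))^{-1} mod 17^{i+2}, with f′(x) = 2x. Iterate:
  r_0 = 3 (mod 17)
  r_1 = 122 (mod 289)
  r_2 = 989 (mod 4913)
  r_3 = 5902 (mod 83521)
Final: r_3 = 5902, and one checks f(r_3) ≡ 0 mod 17^4.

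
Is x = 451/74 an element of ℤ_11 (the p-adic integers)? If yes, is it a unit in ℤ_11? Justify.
x ∈ ℤ_11 but not a unit; v_11(x) = 1 > 0

ℤ_11 = {x ∈ ℚ_11 : v_11(x) ≥ 0} and ℤ_11^× = {x ∈ ℤ_11 : v_11(x) = 0}. Here v_11(451/74) = v_11(num) − v_11(den) = 1; compare against these criteria.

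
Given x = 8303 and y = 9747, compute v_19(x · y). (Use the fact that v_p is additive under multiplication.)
v_19(80929341) = 4

v_p(x) = 2 (factor: 8303 = 19^2 · 23); v_p(y) = 2 (factor: 9747 = 19^2 · 27). Additivity: v_p(xy) = v_p(x) + v_p(y) = 2 + 2 = 4. (Direct check: xy = 80929341 = 19^4 · (621).)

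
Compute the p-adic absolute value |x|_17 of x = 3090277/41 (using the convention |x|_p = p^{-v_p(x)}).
|3090277/41|_17 = 1/83521

Step 1 — compute v_17(x) by factoring powers of 17 out of the numerator and denominator: v_17(3090277/41) = 4. Step 2 — apply |x|_p = p^{-v_p(x)} = 17^{-4} = 1/83521.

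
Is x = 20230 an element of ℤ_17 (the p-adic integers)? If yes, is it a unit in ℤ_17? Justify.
x ∈ ℤ_17 but not a unit; v_17(x) = 2 > 0

ℤ_17 = {x ∈ ℚ_17 : v_17(x) ≥ 0} and ℤ_17^× = {x ∈ ℤ_17 : v_17(x) = 0}. Here v_17(20230) = v_17(num) − v_17(den) = 2; compare against these criteria.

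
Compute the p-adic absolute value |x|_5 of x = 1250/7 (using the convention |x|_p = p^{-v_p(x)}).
|1250/7|_5 = 1/625

Step 1 — compute v_5(x) by factoring powers of 5 out of the numerator and denominator: v_5(1250/7) = 4. Step 2 — apply |x|_p = p^{-v_p(x)} = 5^{-4} = 1/625.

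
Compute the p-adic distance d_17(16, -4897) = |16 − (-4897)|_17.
d_17(16, -4897) = 1/4913

Step 1 — x − y = 16 − (-4897) = 4913. Step 2 — v_17(4913) = 3 (factor: 4913 = (17^3 · 1); the sign does not affect v_p). Step 3 — |x − y|_17 = 17^{-3} = 1/4913.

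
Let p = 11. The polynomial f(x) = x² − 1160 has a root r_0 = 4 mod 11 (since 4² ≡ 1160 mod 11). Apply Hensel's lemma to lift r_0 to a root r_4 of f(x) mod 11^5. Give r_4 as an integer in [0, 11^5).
r_4 = 76619 (mod 161051)

Hensel's recurrence: r_{i+1} = r_i − f(r_i)·(f′(r_i))^{-1} mod 11^{i+2}, with f′(x) = 2x. Iterate:
  r_0 = 4 (mod 11)
  r_1 = 26 (mod 121)
  r_2 = 752 (mod 1331)
  r_3 = 3414 (mod 14641)
  r_4 = 76619 (mod 161051)
Final: r_4 = 76619, and one checks f(r_4) ≡ 0 mod 11^5.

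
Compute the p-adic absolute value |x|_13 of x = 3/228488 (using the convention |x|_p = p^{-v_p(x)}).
|3/228488|_13 = 28561

Step 1 — compute v_13(x) by factoring powers of 13 out of the numerator and denominator: v_13(3/228488) = -4. Step 2 — apply |x|_p = p^{-v_p(x)} = 13^{4} = 28561.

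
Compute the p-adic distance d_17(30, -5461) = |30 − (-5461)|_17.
d_17(30, -5461) = 1/289

Step 1 — x − y = 30 − (-5461) = 5491. Step 2 — v_17(5491) = 2 (factor: 5491 = (17^2 · 19); the sign does not affect v_p). Step 3 — |x − y|_17 = 17^{-2} = 1/289.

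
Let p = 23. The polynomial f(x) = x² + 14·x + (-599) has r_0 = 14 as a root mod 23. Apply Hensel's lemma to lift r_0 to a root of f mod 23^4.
r_3 = 9352 (mod 279841)

Hensel: r_{i+1} = r_i − f(r_i)·(f′(r_i))^{-1} mod 23^{i+2}, f′(x) = 2x + 14. Iterate:
  r_0 = 14 (mod 23)
  r_1 = 359 (mod 529)
  r_2 = 9352 (mod 12167)
  r_3 = 9352 (mod 279841)
Final: r = 9352 satisfies f(r) ≡ 0 mod 23^4.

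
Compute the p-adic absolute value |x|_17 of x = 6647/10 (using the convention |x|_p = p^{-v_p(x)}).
|6647/10|_17 = 1/289

Step 1 — compute v_17(x) by factoring powers of 17 out of the numerator and denominator: v_17(6647/10) = 2. Step 2 — apply |x|_p = p^{-v_p(x)} = 17^{-2} = 1/289.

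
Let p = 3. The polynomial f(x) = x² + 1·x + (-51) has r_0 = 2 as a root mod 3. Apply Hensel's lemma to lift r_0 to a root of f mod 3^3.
r_2 = 11 (mod 27)

Hensel: r_{i+1} = r_i − f(r_i)·(f′(r_i))^{-1} mod 3^{i+2}, f′(x) = 2x + 1. Iterate:
  r_0 = 2 (mod 3)
  r_1 = 2 (mod 9)
  r_2 = 11 (mod 27)
Final: r = 11 satisfies f(r) ≡ 0 mod 3^3.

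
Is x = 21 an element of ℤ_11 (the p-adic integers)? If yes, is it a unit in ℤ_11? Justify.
x ∈ ℤ_11^× (unit); v_11(x) = 0

ℤ_11 = {x ∈ ℚ_11 : v_11(x) ≥ 0} and ℤ_11^× = {x ∈ ℤ_11 : v_11(x) = 0}. Here v_11(21) = v_11(num) − v_11(den) = 0; compare against these criteria.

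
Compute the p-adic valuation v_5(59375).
v_5(59375) = 5

v_5(n) is the largest exponent k such that 5^k divides n. Factor out: 59375 = 5^5 · 19. (Sign doesn't affect v_p.) So v_5(59375) = 5.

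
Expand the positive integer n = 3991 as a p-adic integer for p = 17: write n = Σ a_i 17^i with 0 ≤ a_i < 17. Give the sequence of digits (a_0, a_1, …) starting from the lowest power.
(a_0, a_1, …) = (13, 13, 13)

Repeated division by 17 gives the digits low-to-high: 3991 = 13 + 13·17^1 + 13·17^2. Digit sequence: (13, 13, 13).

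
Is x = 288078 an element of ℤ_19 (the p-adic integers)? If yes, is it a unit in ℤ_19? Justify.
x ∈ ℤ_19 but not a unit; v_19(x) = 3 > 0

ℤ_19 = {x ∈ ℚ_19 : v_19(x) ≥ 0} and ℤ_19^× = {x ∈ ℤ_19 : v_19(x) = 0}. Here v_19(288078) = v_19(num) − v_19(den) = 3; compare against these criteria.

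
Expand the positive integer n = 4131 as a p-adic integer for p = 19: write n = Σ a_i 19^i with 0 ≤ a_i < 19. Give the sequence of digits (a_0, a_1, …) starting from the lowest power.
(a_0, a_1, …) = (8, 8, 11)

Repeated division by 19 gives the digits low-to-high: 4131 = 8 + 8·19^1 + 11·19^2. Digit sequence: (8, 8, 11).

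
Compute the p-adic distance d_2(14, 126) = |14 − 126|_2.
d_2(14, 126) = 1/16

Step 1 — x − y = 14 − 126 = -112. Step 2 — v_2(-112) = 4 (factor: -112 = −(2^4 · 7); the sign does not affect v_p). Step 3 — |x − y|_2 = 2^{-4} = 1/16.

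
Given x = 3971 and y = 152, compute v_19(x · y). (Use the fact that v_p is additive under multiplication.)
v_19(603592) = 3

v_p(x) = 2 (factor: 3971 = 19^2 · 11); v_p(y) = 1 (factor: 152 = 19^1 · 8). Additivity: v_p(xy) = v_p(x) + v_p(y) = 2 + 1 = 3. (Direct check: xy = 603592 = 19^3 · (88).)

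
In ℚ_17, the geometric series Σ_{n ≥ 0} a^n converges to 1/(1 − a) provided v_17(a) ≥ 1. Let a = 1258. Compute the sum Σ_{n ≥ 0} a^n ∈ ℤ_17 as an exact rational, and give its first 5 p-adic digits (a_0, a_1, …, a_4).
Σ a^n = 1/(1 − a) = -1/1257;  first 5 digits = (1, 6, 6, 11, 8)

v_17(a) = 1 ≥ 1, so the series converges in ℤ_17 to 1/(1 − a) = 1/(1 − 1258) = -1/1257. Expand this rational in ℤ_17: compute digits iteratively via d_i = x_i mod 17, x_{i+1} = (x_i − d_i)/17. The first 5 digits are (1, 6, 6, 11, 8).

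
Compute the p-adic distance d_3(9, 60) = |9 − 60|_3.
d_3(9, 60) = 1/3

Step 1 — x − y = 9 − 60 = -51. Step 2 — v_3(-51) = 1 (factor: -51 = −(3^1 · 17); the sign does not affect v_p). Step 3 — |x − y|_3 = 3^{-1} = 1/3.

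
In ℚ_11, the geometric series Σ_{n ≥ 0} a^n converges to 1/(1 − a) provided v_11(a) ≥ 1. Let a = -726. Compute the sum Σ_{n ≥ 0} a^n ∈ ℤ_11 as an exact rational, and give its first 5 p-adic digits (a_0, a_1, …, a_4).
Σ a^n = 1/(1 − a) = 1/727;  first 5 digits = (1, 0, 5, 10, 2)

v_11(a) = 2 ≥ 1, so the series converges in ℤ_11 to 1/(1 − a) = 1/(1 − (-726)) = 1/727. Expand this rational in ℤ_11: compute digits iteratively via d_i = x_i mod 11, x_{i+1} = (x_i − d_i)/11. The first 5 digits are (1, 0, 5, 10, 2).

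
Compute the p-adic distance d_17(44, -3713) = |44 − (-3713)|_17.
d_17(44, -3713) = 1/289

Step 1 — x − y = 44 − (-3713) = 3757. Step 2 — v_17(3757) = 2 (factor: 3757 = (17^2 · 13); the sign does not affect v_p). Step 3 — |x − y|_17 = 17^{-2} = 1/289.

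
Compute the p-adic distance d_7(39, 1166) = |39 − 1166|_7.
d_7(39, 1166) = 1/49

Step 1 — x − y = 39 − 1166 = -1127. Step 2 — v_7(-1127) = 2 (factor: -1127 = −(7^2 · 23); the sign does not affect v_p). Step 3 — |x − y|_7 = 7^{-2} = 1/49.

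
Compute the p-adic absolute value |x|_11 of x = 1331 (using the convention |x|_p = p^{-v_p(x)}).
|1331|_11 = 1/1331

Step 1 — compute v_11(x) by factoring powers of 11 out of the numerator and denominator: v_11(1331) = 3. Step 2 — apply |x|_p = p^{-v_p(x)} = 11^{-3} = 1/1331.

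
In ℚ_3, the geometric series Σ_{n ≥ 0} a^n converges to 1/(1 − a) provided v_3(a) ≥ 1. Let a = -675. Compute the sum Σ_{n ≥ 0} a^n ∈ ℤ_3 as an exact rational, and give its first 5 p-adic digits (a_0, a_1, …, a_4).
Σ a^n = 1/(1 − a) = 1/676;  first 5 digits = (1, 0, 0, 2, 0)

v_3(a) = 3 ≥ 1, so the series converges in ℤ_3 to 1/(1 − a) = 1/(1 − (-675)) = 1/676. Expand this rational in ℤ_3: compute digits iteratively via d_i = x_i mod 3, x_{i+1} = (x_i − d_i)/3. The first 5 digits are (1, 0, 0, 2, 0).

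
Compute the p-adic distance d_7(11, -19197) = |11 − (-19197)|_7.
d_7(11, -19197) = 1/2401

Step 1 — x − y = 11 − (-19197) = 19208. Step 2 — v_7(19208) = 4 (factor: 19208 = (7^4 · 8); the sign does not affect v_p). Step 3 — |x − y|_7 = 7^{-4} = 1/2401.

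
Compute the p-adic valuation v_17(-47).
v_17(-47) = 0

v_17(n) is the largest exponent k such that 17^k divides n. Factor out: -47 = -17^0 · 47. (Sign doesn't affect v_p.) So v_17(-47) = 0.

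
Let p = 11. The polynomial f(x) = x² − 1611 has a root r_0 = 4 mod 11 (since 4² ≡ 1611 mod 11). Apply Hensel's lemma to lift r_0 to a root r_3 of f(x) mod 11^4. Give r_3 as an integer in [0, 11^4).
r_3 = 4393 (mod 14641)

Hensel's recurrence: r_{i+1} = r_i − f(r_i)·(f′(r_i))^{-1} mod 11^{i+2}, with f′(x) = 2x. Iterate:
  r_0 = 4 (mod 11)
  r_1 = 37 (mod 121)
  r_2 = 400 (mod 1331)
  r_3 = 4393 (mod 14641)
Final: r_3 = 4393, and one checks f(r_3) ≡ 0 mod 11^4.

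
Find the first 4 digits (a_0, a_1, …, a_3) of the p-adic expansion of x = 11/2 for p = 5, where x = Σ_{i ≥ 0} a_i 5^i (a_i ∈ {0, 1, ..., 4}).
(a_0, …, a_3) = (3, 3, 2, 2)

v_5(11/2) = 0 (numerator and denominator both coprime to 5), so x ∈ ℤ_5^×. Compute digits iteratively via a_i = x_i mod 5, x_{i+1} = (x_i − a_i)/5, with x_0 = x:
  x_0 = 11/2;  a_0 = 3;  x_1 = (x_0 − 3)/5 = 1/2
  x_1 = 1/2;  a_1 = 3;  x_2 = (x_1 − 3)/5 = -1/2
  x_2 = -1/2;  a_2 = 2;  x_3 = (x_2 − 2)/5 = -1/2
  x_3 = -1/2;  a_3 = 2;  x_4 = (x_3 − 2)/5 = -1/2
Digits: (3, 3, 2, 2).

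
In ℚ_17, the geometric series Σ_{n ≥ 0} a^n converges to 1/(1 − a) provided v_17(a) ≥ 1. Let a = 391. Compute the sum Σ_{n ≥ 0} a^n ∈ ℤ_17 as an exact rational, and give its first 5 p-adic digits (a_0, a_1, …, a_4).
Σ a^n = 1/(1 − a) = -1/390;  first 5 digits = (1, 6, 3, 9, 7)

v_17(a) = 1 ≥ 1, so the series converges in ℤ_17 to 1/(1 − a) = 1/(1 − 391) = -1/390. Expand this rational in ℤ_17: compute digits iteratively via d_i = x_i mod 17, x_{i+1} = (x_i − d_i)/17. The first 5 digits are (1, 6, 3, 9, 7).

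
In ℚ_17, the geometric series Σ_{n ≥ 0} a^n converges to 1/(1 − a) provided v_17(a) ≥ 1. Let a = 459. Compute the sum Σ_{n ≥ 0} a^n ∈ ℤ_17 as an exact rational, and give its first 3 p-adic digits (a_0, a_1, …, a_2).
Σ a^n = 1/(1 − a) = -1/458;  first 3 digits = (1, 10, 16)

v_17(a) = 1 ≥ 1, so the series converges in ℤ_17 to 1/(1 − a) = 1/(1 − 459) = -1/458. Expand this rational in ℤ_17: compute digits iteratively via d_i = x_i mod 17, x_{i+1} = (x_i − d_i)/17. The first 3 digits are (1, 10, 16).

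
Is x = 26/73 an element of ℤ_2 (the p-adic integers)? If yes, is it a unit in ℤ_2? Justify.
x ∈ ℤ_2 but not a unit; v_2(x) = 1 > 0

ℤ_2 = {x ∈ ℚ_2 : v_2(x) ≥ 0} and ℤ_2^× = {x ∈ ℤ_2 : v_2(x) = 0}. Here v_2(26/73) = v_2(num) − v_2(den) = 1; compare against these criteria.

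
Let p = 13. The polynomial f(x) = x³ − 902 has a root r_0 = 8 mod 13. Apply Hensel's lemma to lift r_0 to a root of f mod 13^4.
r_3 = 23369 (mod 28561)

Hensel: r_{i+1} = r_i − f(r_i)/f′(r_i) mod 13^{i+2}, where f′(x) = 3x². Iterate:
  r_0 = 8 (mod 13)
  r_1 = 47 (mod 169)
  r_2 = 1399 (mod 2197)
  r_3 = 23369 (mod 28561)
Final: r = 23369 with f(r) ≡ 0 mod 13^4.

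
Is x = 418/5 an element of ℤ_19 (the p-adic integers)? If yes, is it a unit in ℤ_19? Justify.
x ∈ ℤ_19 but not a unit; v_19(x) = 1 > 0

ℤ_19 = {x ∈ ℚ_19 : v_19(x) ≥ 0} and ℤ_19^× = {x ∈ ℤ_19 : v_19(x) = 0}. Here v_19(418/5) = v_19(num) − v_19(den) = 1; compare against these criteria.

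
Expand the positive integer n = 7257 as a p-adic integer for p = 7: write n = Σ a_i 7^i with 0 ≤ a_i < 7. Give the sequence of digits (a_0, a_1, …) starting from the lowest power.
(a_0, a_1, …) = (5, 0, 1, 0, 3)

Repeated division by 7 gives the digits low-to-high: 7257 = 5 + 1·7^2 + 3·7^4. Digit sequence: (5, 0, 1, 0, 3).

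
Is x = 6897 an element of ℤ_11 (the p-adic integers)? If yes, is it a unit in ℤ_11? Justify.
x ∈ ℤ_11 but not a unit; v_11(x) = 2 > 0

ℤ_11 = {x ∈ ℚ_11 : v_11(x) ≥ 0} and ℤ_11^× = {x ∈ ℤ_11 : v_11(x) = 0}. Here v_11(6897) = v_11(num) − v_11(den) = 2; compare against these criteria.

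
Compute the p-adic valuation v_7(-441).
v_7(-441) = 2

v_7(n) is the largest exponent k such that 7^k divides n. Factor out: -441 = -7^2 · 9. (Sign doesn't affect v_p.) So v_7(-441) = 2.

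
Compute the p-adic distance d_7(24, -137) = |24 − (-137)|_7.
d_7(24, -137) = 1/7

Step 1 — x − y = 24 − (-137) = 161. Step 2 — v_7(161) = 1 (factor: 161 = (7^1 · 23); the sign does not affect v_p). Step 3 — |x − y|_7 = 7^{-1} = 1/7.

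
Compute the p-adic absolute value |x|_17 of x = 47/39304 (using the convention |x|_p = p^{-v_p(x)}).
|47/39304|_17 = 4913

Step 1 — compute v_17(x) by factoring powers of 17 out of the numerator and denominator: v_17(47/39304) = -3. Step 2 — apply |x|_p = p^{-v_p(x)} = 17^{3} = 4913.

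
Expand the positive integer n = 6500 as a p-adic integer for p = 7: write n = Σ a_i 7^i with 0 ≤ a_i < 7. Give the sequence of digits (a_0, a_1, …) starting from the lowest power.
(a_0, a_1, …) = (4, 4, 6, 4, 2)

Repeated division by 7 gives the digits low-to-high: 6500 = 4 + 4·7^1 + 6·7^2 + 4·7^3 + 2·7^4. Digit sequence: (4, 4, 6, 4, 2).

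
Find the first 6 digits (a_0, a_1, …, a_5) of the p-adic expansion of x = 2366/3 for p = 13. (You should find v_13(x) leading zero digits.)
(a_0, …, a_5) = (0, 0, 9, 4, 4, 4)

v_13(2366/3) = 2, so a_0 = ... = a_1 = 0. Factor out: x = 13^2 · u with u = 14/3 a unit in ℤ_13. Expand u iteratively via a_{v+i} = u_i mod 13, u_{i+1} = (u_i − a_{v+i})/13:
  u_0 = 14/3;  a_2 = 9;  u_1 = (u_0 − 9)/13 = -1/3
  u_1 = -1/3;  a_3 = 4;  u_2 = (u_1 − 4)/13 = -1/3
  u_2 = -1/3;  a_4 = 4;  u_3 = (u_2 − 4)/13 = -1/3
  u_3 = -1/3;  a_5 = 4;  u_4 = (u_3 − 4)/13 = -1/3
Digits: (0, 0, 9, 4, 4, 4).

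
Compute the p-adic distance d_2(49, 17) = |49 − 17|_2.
d_2(49, 17) = 1/32

Step 1 — x − y = 49 − 17 = 32. Step 2 — v_2(32) = 5 (factor: 32 = (2^5 · 1); the sign does not affect v_p). Step 3 — |x − y|_2 = 2^{-5} = 1/32.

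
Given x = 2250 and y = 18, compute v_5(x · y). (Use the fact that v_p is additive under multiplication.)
v_5(40500) = 3

v_p(x) = 3 (factor: 2250 = 5^3 · 18); v_p(y) = 0 (factor: 18 = 5^0 · 18). Additivity: v_p(xy) = v_p(x) + v_p(y) = 3 + 0 = 3. (Direct check: xy = 40500 = 5^3 · (324).)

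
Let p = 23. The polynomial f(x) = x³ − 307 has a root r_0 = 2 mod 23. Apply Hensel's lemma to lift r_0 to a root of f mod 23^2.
r_1 = 71 (mod 529)

Hensel: r_{i+1} = r_i − f(r_i)/f′(r_i) mod 23^{i+2}, where f′(x) = 3x². Iterate:
  r_0 = 2 (mod 23)
  r_1 = 71 (mod 529)
Final: r = 71 with f(r) ≡ 0 mod 23^2.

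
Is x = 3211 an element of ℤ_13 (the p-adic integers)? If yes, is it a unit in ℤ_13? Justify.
x ∈ ℤ_13 but not a unit; v_13(x) = 2 > 0

ℤ_13 = {x ∈ ℚ_13 : v_13(x) ≥ 0} and ℤ_13^× = {x ∈ ℤ_13 : v_13(x) = 0}. Here v_13(3211) = v_13(num) − v_13(den) = 2; compare against these criteria.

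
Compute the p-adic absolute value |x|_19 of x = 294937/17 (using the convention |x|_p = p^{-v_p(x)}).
|294937/17|_19 = 1/6859

Step 1 — compute v_19(x) by factoring powers of 19 out of the numerator and denominator: v_19(294937/17) = 3. Step 2 — apply |x|_p = p^{-v_p(x)} = 19^{-3} = 1/6859.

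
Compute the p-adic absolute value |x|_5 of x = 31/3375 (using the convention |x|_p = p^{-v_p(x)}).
|31/3375|_5 = 125

Step 1 — compute v_5(x) by factoring powers of 5 out of the numerator and denominator: v_5(31/3375) = -3. Step 2 — apply |x|_p = p^{-v_p(x)} = 5^{3} = 125.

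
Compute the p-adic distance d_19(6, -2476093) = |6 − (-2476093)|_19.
d_19(6, -2476093) = 1/2476099

Step 1 — x − y = 6 − (-2476093) = 2476099. Step 2 — v_19(2476099) = 5 (factor: 2476099 = (19^5 · 1); the sign does not affect v_p). Step 3 — |x − y|_19 = 19^{-5} = 1/2476099.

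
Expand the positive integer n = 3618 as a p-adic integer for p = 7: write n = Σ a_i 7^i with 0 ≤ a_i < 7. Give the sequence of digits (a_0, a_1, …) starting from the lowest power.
(a_0, a_1, …) = (6, 5, 3, 3, 1)

Repeated division by 7 gives the digits low-to-high: 3618 = 6 + 5·7^1 + 3·7^2 + 3·7^3 + 1·7^4. Digit sequence: (6, 5, 3, 3, 1).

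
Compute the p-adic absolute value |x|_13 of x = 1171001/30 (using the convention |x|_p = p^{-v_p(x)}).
|1171001/30|_13 = 1/28561

Step 1 — compute v_13(x) by factoring powers of 13 out of the numerator and denominator: v_13(1171001/30) = 4. Step 2 — apply |x|_p = p^{-v_p(x)} = 13^{-4} = 1/28561.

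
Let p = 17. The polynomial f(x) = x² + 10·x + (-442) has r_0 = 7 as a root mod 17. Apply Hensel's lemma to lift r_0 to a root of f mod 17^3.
r_2 = 3934 (mod 4913)

Hensel: r_{i+1} = r_i − f(r_i)·(f′(r_i))^{-1} mod 17^{i+2}, f′(x) = 2x + 10. Iterate:
  r_0 = 7 (mod 17)
  r_1 = 177 (mod 289)
  r_2 = 3934 (mod 4913)
Final: r = 3934 satisfies f(r) ≡ 0 mod 17^3.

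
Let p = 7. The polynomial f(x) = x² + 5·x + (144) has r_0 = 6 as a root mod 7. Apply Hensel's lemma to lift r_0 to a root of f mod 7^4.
r_3 = 573 (mod 2401)

Hensel: r_{i+1} = r_i − f(r_i)·(f′(r_i))^{-1} mod 7^{i+2}, f′(x) = 2x + 5. Iterate:
  r_0 = 6 (mod 7)
  r_1 = 34 (mod 49)
  r_2 = 230 (mod 343)
  r_3 = 573 (mod 2401)
Final: r = 573 satisfies f(r) ≡ 0 mod 7^4.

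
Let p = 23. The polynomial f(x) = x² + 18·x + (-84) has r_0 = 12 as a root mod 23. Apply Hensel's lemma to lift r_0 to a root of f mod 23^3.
r_2 = 11190 (mod 12167)

Hensel: r_{i+1} = r_i − f(r_i)·(f′(r_i))^{-1} mod 23^{i+2}, f′(x) = 2x + 18. Iterate:
  r_0 = 12 (mod 23)
  r_1 = 81 (mod 529)
  r_2 = 11190 (mod 12167)
Final: r = 11190 satisfies f(r) ≡ 0 mod 23^3.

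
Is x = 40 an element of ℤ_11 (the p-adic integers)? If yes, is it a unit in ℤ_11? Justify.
x ∈ ℤ_11^× (unit); v_11(x) = 0

ℤ_11 = {x ∈ ℚ_11 : v_11(x) ≥ 0} and ℤ_11^× = {x ∈ ℤ_11 : v_11(x) = 0}. Here v_11(40) = v_11(num) − v_11(den) = 0; compare against these criteria.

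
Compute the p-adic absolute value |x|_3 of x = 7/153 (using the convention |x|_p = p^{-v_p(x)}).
|7/153|_3 = 9

Step 1 — compute v_3(x) by factoring powers of 3 out of the numerator and denominator: v_3(7/153) = -2. Step 2 — apply |x|_p = p^{-v_p(x)} = 3^{2} = 9.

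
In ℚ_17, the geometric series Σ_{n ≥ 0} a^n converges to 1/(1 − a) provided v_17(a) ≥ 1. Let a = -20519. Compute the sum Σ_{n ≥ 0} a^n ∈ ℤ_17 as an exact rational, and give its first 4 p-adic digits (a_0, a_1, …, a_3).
Σ a^n = 1/(1 − a) = 1/20520;  first 4 digits = (1, 0, 14, 12)

v_17(a) = 2 ≥ 1, so the series converges in ℤ_17 to 1/(1 − a) = 1/(1 − (-20519)) = 1/20520. Expand this rational in ℤ_17: compute digits iteratively via d_i = x_i mod 17, x_{i+1} = (x_i − d_i)/17. The first 4 digits are (1, 0, 14, 12).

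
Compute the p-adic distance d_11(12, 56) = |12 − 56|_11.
d_11(12, 56) = 1/11

Step 1 — x − y = 12 − 56 = -44. Step 2 — v_11(-44) = 1 (factor: -44 = −(11^1 · 4); the sign does not affect v_p). Step 3 — |x − y|_11 = 11^{-1} = 1/11.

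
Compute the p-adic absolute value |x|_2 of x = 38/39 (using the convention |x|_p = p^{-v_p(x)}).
|38/39|_2 = 1/2

Step 1 — compute v_2(x) by factoring powers of 2 out of the numerator and denominator: v_2(38/39) = 1. Step 2 — apply |x|_p = p^{-v_p(x)} = 2^{-1} = 1/2.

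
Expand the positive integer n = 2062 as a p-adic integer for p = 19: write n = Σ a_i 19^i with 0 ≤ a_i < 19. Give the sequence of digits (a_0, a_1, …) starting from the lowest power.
(a_0, a_1, …) = (10, 13, 5)

Repeated division by 19 gives the digits low-to-high: 2062 = 10 + 13·19^1 + 5·19^2. Digit sequence: (10, 13, 5).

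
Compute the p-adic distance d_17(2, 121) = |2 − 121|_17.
d_17(2, 121) = 1/17

Step 1 — x − y = 2 − 121 = -119. Step 2 — v_17(-119) = 1 (factor: -119 = −(17^1 · 7); the sign does not affect v_p). Step 3 — |x − y|_17 = 17^{-1} = 1/17.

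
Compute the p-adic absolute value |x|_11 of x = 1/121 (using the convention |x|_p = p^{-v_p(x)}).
|1/121|_11 = 121

Step 1 — compute v_11(x) by factoring powers of 11 out of the numerator and denominator: v_11(1/121) = -2. Step 2 — apply |x|_p = p^{-v_p(x)} = 11^{2} = 121.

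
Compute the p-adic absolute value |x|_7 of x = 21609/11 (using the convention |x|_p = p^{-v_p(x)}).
|21609/11|_7 = 1/2401

Step 1 — compute v_7(x) by factoring powers of 7 out of the numerator and denominator: v_7(21609/11) = 4. Step 2 — apply |x|_p = p^{-v_p(x)} = 7^{-4} = 1/2401.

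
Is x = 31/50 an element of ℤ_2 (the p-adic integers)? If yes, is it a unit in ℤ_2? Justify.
x ∉ ℤ_2 (v_2(x) = -1 < 0)

ℤ_2 = {x ∈ ℚ_2 : v_2(x) ≥ 0} and ℤ_2^× = {x ∈ ℤ_2 : v_2(x) = 0}. Here v_2(31/50) = v_2(num) − v_2(den) = -1; compare against these criteria.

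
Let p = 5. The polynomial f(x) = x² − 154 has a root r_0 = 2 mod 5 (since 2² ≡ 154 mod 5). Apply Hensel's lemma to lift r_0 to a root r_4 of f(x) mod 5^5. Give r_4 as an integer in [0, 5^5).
r_4 = 2227 (mod 3125)

Hensel's recurrence: r_{i+1} = r_i − f(r_i)·(f′(r_i))^{-1} mod 5^{i+2}, with f′(x) = 2x. Iterate:
  r_0 = 2 (mod 5)
  r_1 = 2 (mod 25)
  r_2 = 102 (mod 125)
  r_3 = 352 (mod 625)
  r_4 = 2227 (mod 3125)
Final: r_4 = 2227, and one checks f(r_4) ≡ 0 mod 5^5.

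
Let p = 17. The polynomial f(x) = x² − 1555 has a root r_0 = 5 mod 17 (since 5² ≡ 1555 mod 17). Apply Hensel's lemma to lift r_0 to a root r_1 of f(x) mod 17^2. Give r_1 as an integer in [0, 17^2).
r_1 = 158 (mod 289)

Hensel's recurrence: r_{i+1} = r_i − f(r_i)·(f′(r_i))^{-1} mod 17^{i+2}, with f′(x) = 2x. Iterate:
  r_0 = 5 (mod 17)
  r_1 = 158 (mod 289)
Final: r_1 = 158, and one checks f(r_1) ≡ 0 mod 17^2.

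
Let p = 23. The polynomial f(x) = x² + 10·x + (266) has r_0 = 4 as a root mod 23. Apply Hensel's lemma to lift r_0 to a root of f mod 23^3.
r_2 = 9273 (mod 12167)

Hensel: r_{i+1} = r_i − f(r_i)·(f′(r_i))^{-1} mod 23^{i+2}, f′(x) = 2x + 10. Iterate:
  r_0 = 4 (mod 23)
  r_1 = 280 (mod 529)
  r_2 = 9273 (mod 12167)
Final: r = 9273 satisfies f(r) ≡ 0 mod 23^3.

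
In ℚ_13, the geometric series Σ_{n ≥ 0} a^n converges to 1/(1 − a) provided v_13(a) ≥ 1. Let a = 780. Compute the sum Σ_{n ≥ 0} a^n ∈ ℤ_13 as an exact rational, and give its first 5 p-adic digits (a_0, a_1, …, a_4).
Σ a^n = 1/(1 − a) = -1/779;  first 5 digits = (1, 8, 3, 9, 10)

v_13(a) = 1 ≥ 1, so the series converges in ℤ_13 to 1/(1 − a) = 1/(1 − 780) = -1/779. Expand this rational in ℤ_13: compute digits iteratively via d_i = x_i mod 13, x_{i+1} = (x_i − d_i)/13. The first 5 digits are (1, 8, 3, 9, 10).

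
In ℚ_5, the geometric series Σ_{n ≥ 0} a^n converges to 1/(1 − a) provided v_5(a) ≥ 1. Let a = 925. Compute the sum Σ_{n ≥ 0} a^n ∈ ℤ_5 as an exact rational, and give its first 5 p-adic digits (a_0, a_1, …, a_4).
Σ a^n = 1/(1 − a) = -1/924;  first 5 digits = (1, 0, 2, 2, 0)

v_5(a) = 2 ≥ 1, so the series converges in ℤ_5 to 1/(1 − a) = 1/(1 − 925) = -1/924. Expand this rational in ℤ_5: compute digits iteratively via d_i = x_i mod 5, x_{i+1} = (x_i − d_i)/5. The first 5 digits are (1, 0, 2, 2, 0).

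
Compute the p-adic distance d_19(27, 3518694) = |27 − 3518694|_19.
d_19(27, 3518694) = 1/130321

Step 1 — x − y = 27 − 3518694 = -3518667. Step 2 — v_19(-3518667) = 4 (factor: -3518667 = −(19^4 · 27); the sign does not affect v_p). Step 3 — |x − y|_19 = 19^{-4} = 1/130321.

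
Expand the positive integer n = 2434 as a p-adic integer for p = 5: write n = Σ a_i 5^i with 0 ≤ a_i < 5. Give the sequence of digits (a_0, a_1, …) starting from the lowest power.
(a_0, a_1, …) = (4, 1, 2, 4, 3)

Repeated division by 5 gives the digits low-to-high: 2434 = 4 + 1·5^1 + 2·5^2 + 4·5^3 + 3·5^4. Digit sequence: (4, 1, 2, 4, 3).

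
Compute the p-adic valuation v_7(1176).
v_7(1176) = 2

v_7(n) is the largest exponent k such that 7^k divides n. Factor out: 1176 = 7^2 · 24. (Sign doesn't affect v_p.) So v_7(1176) = 2.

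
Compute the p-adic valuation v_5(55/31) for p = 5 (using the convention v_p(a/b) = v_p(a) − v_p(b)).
v_5(55/31) = 1

Factor powers of 5 from the numerator and denominator of the reduced fraction: 55 = 5^1 · 11 and 31 = 5^0 · 31. Apply v_p(a/b) = v_p(a) − v_p(b): v_5(55/31) = 1 − 0 = 1.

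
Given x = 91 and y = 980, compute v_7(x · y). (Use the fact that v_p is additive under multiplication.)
v_7(89180) = 3

v_p(x) = 1 (factor: 91 = 7^1 · 13); v_p(y) = 2 (factor: 980 = 7^2 · 20). Additivity: v_p(xy) = v_p(x) + v_p(y) = 1 + 2 = 3. (Direct check: xy = 89180 = 7^3 · (260).)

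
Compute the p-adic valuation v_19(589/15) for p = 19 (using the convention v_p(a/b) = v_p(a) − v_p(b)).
v_19(589/15) = 1

Factor powers of 19 from the numerator and denominator of the reduced fraction: 589 = 19^1 · 31 and 15 = 19^0 · 15. Apply v_p(a/b) = v_p(a) − v_p(b): v_19(589/15) = 1 − 0 = 1.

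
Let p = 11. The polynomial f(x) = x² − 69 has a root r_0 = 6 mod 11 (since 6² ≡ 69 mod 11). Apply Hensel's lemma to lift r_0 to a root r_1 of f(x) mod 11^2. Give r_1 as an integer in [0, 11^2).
r_1 = 39 (mod 121)

Hensel's recurrence: r_{i+1} = r_i − f(r_i)·(f′(r_i))^{-1} mod 11^{i+2}, with f′(x) = 2x. Iterate:
  r_0 = 6 (mod 11)
  r_1 = 39 (mod 121)
Final: r_1 = 39, and one checks f(r_1) ≡ 0 mod 11^2.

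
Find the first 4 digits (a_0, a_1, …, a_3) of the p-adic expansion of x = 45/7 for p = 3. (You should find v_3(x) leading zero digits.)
(a_0, …, a_3) = (0, 0, 2, 0)

v_3(45/7) = 2, so a_0 = ... = a_1 = 0. Factor out: x = 3^2 · u with u = 5/7 a unit in ℤ_3. Expand u iteratively via a_{v+i} = u_i mod 3, u_{i+1} = (u_i − a_{v+i})/3:
  u_0 = 5/7;  a_2 = 2;  u_1 = (u_0 − 2)/3 = -3/7
  u_1 = -3/7;  a_3 = 0;  u_2 = (u_1 − 0)/3 = -1/7
Digits: (0, 0, 2, 0).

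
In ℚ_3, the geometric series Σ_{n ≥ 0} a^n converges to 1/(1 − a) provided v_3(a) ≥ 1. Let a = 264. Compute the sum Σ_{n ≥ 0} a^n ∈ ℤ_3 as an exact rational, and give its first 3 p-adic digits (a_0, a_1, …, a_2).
Σ a^n = 1/(1 − a) = -1/263;  first 3 digits = (1, 1, 0)

v_3(a) = 1 ≥ 1, so the series converges in ℤ_3 to 1/(1 − a) = 1/(1 − 264) = -1/263. Expand this rational in ℤ_3: compute digits iteratively via d_i = x_i mod 3, x_{i+1} = (x_i − d_i)/3. The first 3 digits are (1, 1, 0).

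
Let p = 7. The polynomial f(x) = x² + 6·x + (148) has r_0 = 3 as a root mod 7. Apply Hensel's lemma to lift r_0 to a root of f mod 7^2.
r_1 = 17 (mod 49)

Hensel: r_{i+1} = r_i − f(r_i)·(f′(r_i))^{-1} mod 7^{i+2}, f′(x) = 2x + 6. Iterate:
  r_0 = 3 (mod 7)
  r_1 = 17 (mod 49)
Final: r = 17 satisfies f(r) ≡ 0 mod 7^2.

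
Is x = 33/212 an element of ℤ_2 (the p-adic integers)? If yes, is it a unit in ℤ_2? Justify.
x ∉ ℤ_2 (v_2(x) = -2 < 0)

ℤ_2 = {x ∈ ℚ_2 : v_2(x) ≥ 0} and ℤ_2^× = {x ∈ ℤ_2 : v_2(x) = 0}. Here v_2(33/212) = v_2(num) − v_2(den) = -2; compare against these criteria.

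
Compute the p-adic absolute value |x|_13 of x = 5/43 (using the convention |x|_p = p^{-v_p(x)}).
|5/43|_13 = 1

Step 1 — compute v_13(x) by factoring powers of 13 out of the numerator and denominator: v_13(5/43) = 0. Step 2 — apply |x|_p = p^{-v_p(x)} = 13^{0} = 1.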